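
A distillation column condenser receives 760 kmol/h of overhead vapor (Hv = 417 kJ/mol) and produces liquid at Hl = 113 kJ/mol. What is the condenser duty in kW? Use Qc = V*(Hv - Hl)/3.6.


Qc = 760 * (417 - 113) / 3.6 = 760 * 304 / 3.6 = 64180

64180 kW


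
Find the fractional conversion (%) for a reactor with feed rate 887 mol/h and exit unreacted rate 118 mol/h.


X = (F_in - F_out) / F_in * 100
Moles reacted = 887 - 118 = 769
X = 769 / 887 * 100
= 0.8670 * 100
= 86.70 %

86.70 %


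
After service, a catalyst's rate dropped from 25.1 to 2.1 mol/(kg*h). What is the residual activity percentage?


Activity (%) = (rate_used / rate_fresh) * 100
rate_used = 2.1, rate_fresh = 25.1
= (2.1 / 25.1) * 100
= 0.08367 * 100 = 8.367

8.367 %


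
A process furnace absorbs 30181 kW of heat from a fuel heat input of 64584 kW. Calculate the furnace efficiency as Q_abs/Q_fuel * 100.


Furnace efficiency = Q_absorbed / Q_fuel * 100
= 30181 / 64584 * 100 = 46.73

46.73 %


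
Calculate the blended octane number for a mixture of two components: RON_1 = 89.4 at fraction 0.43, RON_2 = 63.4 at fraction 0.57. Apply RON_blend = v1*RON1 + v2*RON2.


Linear blending: RON_blend = sum(vi * RONi)
Contribution 1: 0.43 * 89.4 = 38.442
Contribution 2: 0.57 * 63.4 = 36.138
RON_blend = 38.442 + 36.138 = 74.58

74.58


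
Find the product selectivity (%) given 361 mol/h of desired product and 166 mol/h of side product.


Selectivity = desired / (desired + undesired) * 100
Total products = 361 + 166 = 527 mol/h
S = 361 / 527 * 100
= 0.6850 * 100
= 68.50 %

68.50 %


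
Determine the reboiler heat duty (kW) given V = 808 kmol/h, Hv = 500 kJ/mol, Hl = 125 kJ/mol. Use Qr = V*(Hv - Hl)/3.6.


Qr = 808 * (500 - 125) / 3.6 = 808 * 375 / 3.6 = 84170

84170 kW


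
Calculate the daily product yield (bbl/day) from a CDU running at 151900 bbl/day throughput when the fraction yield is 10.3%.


Crude throughput = 151900 bbl/day
Fraction yield = 10.3%
yield = throughput * fraction / 100
yield = 151900 * 10.3 / 100 = 15645.7

15645.7 bbl/day


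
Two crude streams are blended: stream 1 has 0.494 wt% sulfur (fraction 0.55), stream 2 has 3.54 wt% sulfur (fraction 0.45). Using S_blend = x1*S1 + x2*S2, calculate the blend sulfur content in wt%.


Linear sulfur blending: S_blend = x1*S1 + x2*S2
Contribution 1: 0.55 * 0.494 = 0.2717 wt%
Contribution 2: 0.45 * 3.54 = 1.593 wt%
S_blend = 0.2717 + 1.593 = 1.8647

1.8647 wt%


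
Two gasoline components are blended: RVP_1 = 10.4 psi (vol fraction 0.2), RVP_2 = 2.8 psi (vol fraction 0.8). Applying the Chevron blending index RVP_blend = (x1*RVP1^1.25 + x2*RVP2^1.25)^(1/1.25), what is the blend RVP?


Chevron index: RVP_blend = (sum xi*RVPi^1.25)^(1/1.25)
RVP^1.25 terms: 0.2 * 10.4^1.25 + 0.8 * 2.8^1.25 = 6.63286
RVP_blend = 6.63286^(1/1.25) = 4.543

4.543 psi


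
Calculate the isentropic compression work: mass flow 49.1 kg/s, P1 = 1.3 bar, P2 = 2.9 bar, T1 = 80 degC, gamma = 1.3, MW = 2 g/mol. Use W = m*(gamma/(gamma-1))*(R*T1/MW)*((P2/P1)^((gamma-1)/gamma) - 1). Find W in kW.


Isentropic work: W = m*(gamma/(gamma-1))*(R*T1/MW)*((P2/P1)^((gamma-1)/gamma) - 1)
T1 = 80 + 273.15 = 353.15 K
Pressure ratio = 2.9 / 1.3 = 2.23077
Exponent = (1.3 - 1)/1.3 = 0.230769
(P2/P1)^exp - 1 = 2.23077^0.230769 - 1 = 0.203407
W = 49.1 * 1.3 / 0.3 * 8.314 * 353.15 / 2 * 0.203407 = 63530

63530 kW


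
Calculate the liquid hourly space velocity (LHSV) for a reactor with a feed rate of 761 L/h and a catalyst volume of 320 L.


LHSV = volumetric feed rate / catalyst volume
= 761 L/h / 320 L
= 2.378 h^-1

2.378 h^-1


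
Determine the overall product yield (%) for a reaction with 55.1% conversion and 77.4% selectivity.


Overall yield = conversion (%) * selectivity (%) / 100
Conversion = 55.1%, Selectivity = 77.4%
Y = 55.1 * 77.4 / 100
= 42.6474 %

42.6474 %


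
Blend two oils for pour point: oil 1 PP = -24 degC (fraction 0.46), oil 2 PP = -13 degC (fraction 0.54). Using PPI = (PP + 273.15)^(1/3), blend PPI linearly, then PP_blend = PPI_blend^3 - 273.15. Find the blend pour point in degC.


PPI_1 = (-24 + 273.15)^(1/3) = 6.292458
PPI_2 = (-13 + 273.15)^(1/3) = 6.383731
PPI_blend = 0.46 * 6.292458 + 0.54 * 6.383731 = 6.341745
PP_blend = 6.341745^3 - 273.15 = 255.0506 - 273.15 = -18.1

-18.1 degC


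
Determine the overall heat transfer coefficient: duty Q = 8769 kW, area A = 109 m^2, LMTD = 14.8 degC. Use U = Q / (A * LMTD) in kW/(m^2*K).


From Q = U*A*LMTD, U = Q / (A * LMTD)
U = 8769 / (109 * 14.8) = 8769 / 1613.2 = 5.436

5.436 kW/(m^2*K)


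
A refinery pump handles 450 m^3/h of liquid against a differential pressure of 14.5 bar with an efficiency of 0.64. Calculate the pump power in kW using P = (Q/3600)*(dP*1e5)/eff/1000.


Q = 450 / 3600 = 0.125 m^3/s
P = 0.125 * (14.5 * 1e5) / 0.64 / 1000 = 283.2

283.2 kW


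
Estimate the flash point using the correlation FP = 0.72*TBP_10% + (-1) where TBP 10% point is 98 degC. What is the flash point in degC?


FP = 0.72 * 98 + (-1) = 69.56

69.56 degC


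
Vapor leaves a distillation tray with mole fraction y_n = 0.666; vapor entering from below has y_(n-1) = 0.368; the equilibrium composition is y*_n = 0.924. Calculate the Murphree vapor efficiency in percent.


Murphree vapor efficiency: EMV = (y_n - y_(n-1)) / (y*_n - y_(n-1)) * 100
EMV = (0.666 - 0.368) / (0.924 - 0.368) * 100 = 0.298 / 0.556 * 100 = 53.60

53.60 %


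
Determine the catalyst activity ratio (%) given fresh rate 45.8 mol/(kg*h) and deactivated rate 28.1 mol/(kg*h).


Activity (%) = (rate_used / rate_fresh) * 100
rate_used = 28.1, rate_fresh = 45.8
= (28.1 / 45.8) * 100
= 0.6135 * 100 = 61.35

61.35 %


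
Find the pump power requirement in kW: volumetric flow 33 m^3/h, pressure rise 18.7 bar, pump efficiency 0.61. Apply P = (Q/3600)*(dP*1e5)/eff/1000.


Q = 33 / 3600 = 0.00916667 m^3/s
P = 0.00916667 * (18.7 * 1e5) / 0.61 / 1000 = 28.10

28.10 kW


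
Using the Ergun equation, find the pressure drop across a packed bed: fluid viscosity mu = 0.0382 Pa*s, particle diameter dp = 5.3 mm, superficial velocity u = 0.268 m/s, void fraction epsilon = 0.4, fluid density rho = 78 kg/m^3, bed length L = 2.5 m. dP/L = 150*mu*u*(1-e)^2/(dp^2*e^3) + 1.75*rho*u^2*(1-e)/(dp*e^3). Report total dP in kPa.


dp = 5.3 mm = 0.0053 m
Viscous term = 150*0.0382*0.268*(1-0.4)^2 / (0.0053^2*0.4^3) = 307511
Inertial term = 1.75*78*0.268^2*(1-0.4) / (0.0053*0.4^3) = 17341.9
dP/L = 307511 + 17341.9 = 324853 Pa/m
dP = 324853 * 2.5 / 1000 = 812.1 kPa

812.1 kPa


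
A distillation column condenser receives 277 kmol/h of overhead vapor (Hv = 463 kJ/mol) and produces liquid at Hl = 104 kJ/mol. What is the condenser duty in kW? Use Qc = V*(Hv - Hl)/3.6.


Qc = 277 * (463 - 104) / 3.6 = 277 * 359 / 3.6 = 27620

27620 kW


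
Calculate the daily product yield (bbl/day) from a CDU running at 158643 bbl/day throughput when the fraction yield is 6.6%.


Crude throughput = 158643 bbl/day
Fraction yield = 6.6%
yield = throughput * fraction / 100
yield = 158643 * 6.6 / 100 = 10470.438

10470.438 bbl/day


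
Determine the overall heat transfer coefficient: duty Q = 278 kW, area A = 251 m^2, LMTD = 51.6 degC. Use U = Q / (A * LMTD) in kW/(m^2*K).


From Q = U*A*LMTD, U = Q / (A * LMTD)
U = 278 / (251 * 51.6) = 278 / 12951.6 = 0.02146

0.02146 kW/(m^2*K)


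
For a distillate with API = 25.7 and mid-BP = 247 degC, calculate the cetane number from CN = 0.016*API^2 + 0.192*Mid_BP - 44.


CN = 0.016 * 25.7^2 + 0.192 * 247 - 44
CN = 10.56784 + 47.424 - 44 = 13.99184

13.99184


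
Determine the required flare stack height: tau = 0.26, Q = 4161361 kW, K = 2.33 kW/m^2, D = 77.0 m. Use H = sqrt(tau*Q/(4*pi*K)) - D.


tau*Q/(4*pi*K) = 0.26 * 4161361 / (4 * pi * 2.33) = 36952.4
sqrt(36952.4) = 192.23
H = 192.23 - 77.0 = 115.2

115.2 m


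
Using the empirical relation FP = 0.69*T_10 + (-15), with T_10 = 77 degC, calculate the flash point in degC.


FP = 0.69 * 77 + (-15) = 38.13

38.13 degC


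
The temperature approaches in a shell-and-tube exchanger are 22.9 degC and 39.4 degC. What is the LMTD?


LMTD = (dT1 - dT2) / ln(dT1/dT2)
= (22.9 - 39.4) / ln(22.9 / 39.4) = -16.5 / -0.542629 = 30.41

30.41 degC


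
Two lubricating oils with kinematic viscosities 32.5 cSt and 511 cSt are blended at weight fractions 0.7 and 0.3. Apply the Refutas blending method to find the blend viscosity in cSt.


Refutas method: VBN_i = 14.534*ln(ln(visc_i + 0.8)) + 10.975, blended linearly by mass fraction; since VBN is linear in VBI_i = ln(ln(visc_i + 0.8)) and the fractions sum to 1, blend VBI directly: visc = exp(exp(VBI_blend)) - 0.8
VBI_1 = ln(ln(32.5 + 0.8)) = 1.25435
VBI_2 = ln(ln(511 + 0.8)) = 1.83065
VBI_blend = 0.7 * 1.25435 + 0.3 * 1.83065 = 1.42724
visc_blend = exp(exp(1.42724)) - 0.8 = 63.73

63.73 cSt


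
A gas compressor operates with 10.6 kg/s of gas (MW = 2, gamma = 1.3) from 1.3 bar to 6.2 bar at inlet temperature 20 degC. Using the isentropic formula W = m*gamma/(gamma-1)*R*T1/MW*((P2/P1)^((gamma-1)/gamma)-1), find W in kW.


Isentropic work: W = m*(gamma/(gamma-1))*(R*T1/MW)*((P2/P1)^((gamma-1)/gamma) - 1)
T1 = 20 + 273.15 = 293.15 K
Pressure ratio = 6.2 / 1.3 = 4.76923
Exponent = (1.3 - 1)/1.3 = 0.230769
(P2/P1)^exp - 1 = 4.76923^0.230769 - 1 = 0.434052
W = 10.6 * 1.3 / 0.3 * 8.314 * 293.15 / 2 * 0.434052 = 24300

24300 kW


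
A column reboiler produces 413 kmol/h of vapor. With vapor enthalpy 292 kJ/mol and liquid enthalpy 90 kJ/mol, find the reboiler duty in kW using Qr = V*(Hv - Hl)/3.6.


Qr = 413 * (292 - 90) / 3.6 = 413 * 202 / 3.6 = 23170

23170 kW


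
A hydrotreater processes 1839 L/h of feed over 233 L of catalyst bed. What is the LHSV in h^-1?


LHSV = volumetric feed rate / catalyst volume
= 1839 L/h / 233 L
= 7.893 h^-1

7.893 h^-1


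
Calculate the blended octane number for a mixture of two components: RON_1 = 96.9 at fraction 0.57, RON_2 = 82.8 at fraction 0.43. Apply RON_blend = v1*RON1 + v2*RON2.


Linear blending: RON_blend = sum(vi * RONi)
Contribution 1: 0.57 * 96.9 = 55.233
Contribution 2: 0.43 * 82.8 = 35.604
RON_blend = 55.233 + 35.604 = 90.837

90.837


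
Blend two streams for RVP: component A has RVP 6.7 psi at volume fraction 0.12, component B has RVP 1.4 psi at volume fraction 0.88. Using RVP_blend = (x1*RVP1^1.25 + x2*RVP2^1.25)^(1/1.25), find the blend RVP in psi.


Chevron index: RVP_blend = (sum xi*RVPi^1.25)^(1/1.25)
RVP^1.25 terms: 0.12 * 6.7^1.25 + 0.88 * 1.4^1.25 = 2.63364
RVP_blend = 2.63364^(1/1.25) = 2.170

2.170 psi


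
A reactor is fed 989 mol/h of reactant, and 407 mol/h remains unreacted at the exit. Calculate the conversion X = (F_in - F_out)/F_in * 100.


X = (F_in - F_out) / F_in * 100
Moles reacted = 989 - 407 = 582
X = 582 / 989 * 100
= 0.5885 * 100
= 58.85 %

58.85 %


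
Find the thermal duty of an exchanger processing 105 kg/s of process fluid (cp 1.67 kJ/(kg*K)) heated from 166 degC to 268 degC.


Q = m_dot * cp * delta_T
delta_T = 268 - 166 = 102 K
Q = 105 * 1.67 * 102
= 175.35 * 102
= 17885.7 kW

17885.7 kW


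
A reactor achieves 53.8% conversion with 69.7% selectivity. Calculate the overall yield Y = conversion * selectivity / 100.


Overall yield = conversion (%) * selectivity (%) / 100
Conversion = 53.8%, Selectivity = 69.7%
Y = 53.8 * 69.7 / 100
= 37.4986 %

37.4986 %


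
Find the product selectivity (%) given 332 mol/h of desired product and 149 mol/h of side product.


Selectivity = desired / (desired + undesired) * 100
Total products = 332 + 149 = 481 mol/h
S = 332 / 481 * 100
= 0.6902 * 100
= 69.02 %

69.02 %


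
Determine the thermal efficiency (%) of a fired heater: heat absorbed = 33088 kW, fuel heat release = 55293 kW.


Furnace efficiency = Q_absorbed / Q_fuel * 100
= 33088 / 55293 * 100 = 59.84

59.84 %


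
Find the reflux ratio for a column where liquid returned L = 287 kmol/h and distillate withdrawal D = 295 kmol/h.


Reflux ratio definition: R = L / D (liquid returned / distillate withdrawn)
L = 287 kmol/h, D = 295 kmol/h
R = 287 / 295 = 0.9729

0.9729


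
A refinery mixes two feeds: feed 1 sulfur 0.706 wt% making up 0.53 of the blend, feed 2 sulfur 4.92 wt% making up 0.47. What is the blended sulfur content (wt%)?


Linear sulfur blending: S_blend = x1*S1 + x2*S2
Contribution 1: 0.53 * 0.706 = 0.37418 wt%
Contribution 2: 0.47 * 4.92 = 2.3124 wt%
S_blend = 0.37418 + 2.3124 = 2.68658

2.68658 wt%


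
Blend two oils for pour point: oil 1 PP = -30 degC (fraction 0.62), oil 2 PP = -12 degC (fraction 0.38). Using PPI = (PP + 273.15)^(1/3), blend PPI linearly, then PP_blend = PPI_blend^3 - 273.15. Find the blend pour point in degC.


PPI_1 = (-30 + 273.15)^(1/3) = 6.241535
PPI_2 = (-12 + 273.15)^(1/3) = 6.391901
PPI_blend = 0.62 * 6.241535 + 0.38 * 6.391901 = 6.298674
PP_blend = 6.298674^3 - 273.15 = 249.8891 - 273.15 = -23.26

-23.26 degC


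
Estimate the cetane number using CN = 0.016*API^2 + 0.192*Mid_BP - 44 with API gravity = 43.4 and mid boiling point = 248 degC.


CN = 0.016 * 43.4^2 + 0.192 * 248 - 44
CN = 30.13696 + 47.616 - 44 = 33.75296

33.75296


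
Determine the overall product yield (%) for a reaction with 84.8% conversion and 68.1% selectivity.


Overall yield = conversion (%) * selectivity (%) / 100
Conversion = 84.8%, Selectivity = 68.1%
Y = 84.8 * 68.1 / 100
= 57.7488 %

57.7488 %


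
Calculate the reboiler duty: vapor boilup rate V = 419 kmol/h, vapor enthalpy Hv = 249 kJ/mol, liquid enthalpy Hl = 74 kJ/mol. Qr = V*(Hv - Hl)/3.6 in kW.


Qr = 419 * (249 - 74) / 3.6 = 419 * 175 / 3.6 = 20370

20370 kW


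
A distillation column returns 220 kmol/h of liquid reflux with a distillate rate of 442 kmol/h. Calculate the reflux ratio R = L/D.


Reflux ratio definition: R = L / D (liquid returned / distillate withdrawn)
L = 220 kmol/h, D = 442 kmol/h
R = 220 / 442 = 0.4977

0.4977


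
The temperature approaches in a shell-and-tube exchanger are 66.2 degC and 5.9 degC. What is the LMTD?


LMTD = (dT1 - dT2) / ln(dT1/dT2)
= (66.2 - 5.9) / ln(66.2 / 5.9) = 60.3 / 2.41773 = 24.94

24.94 degC


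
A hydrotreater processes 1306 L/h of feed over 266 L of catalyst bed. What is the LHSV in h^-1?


LHSV = volumetric feed rate / catalyst volume
= 1306 L/h / 266 L
= 4.910 h^-1

4.910 h^-1


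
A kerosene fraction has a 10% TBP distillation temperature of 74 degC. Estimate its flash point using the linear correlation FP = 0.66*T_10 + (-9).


FP = 0.66 * 74 + (-9) = 39.84

39.84 degC


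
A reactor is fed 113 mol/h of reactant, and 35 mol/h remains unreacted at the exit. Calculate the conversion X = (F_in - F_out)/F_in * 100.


X = (F_in - F_out) / F_in * 100
Moles reacted = 113 - 35 = 78
X = 78 / 113 * 100
= 0.6903 * 100
= 69.03 %

69.03 %


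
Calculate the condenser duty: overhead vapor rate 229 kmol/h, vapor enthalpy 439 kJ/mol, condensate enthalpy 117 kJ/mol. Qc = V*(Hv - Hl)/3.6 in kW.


Qc = 229 * (439 - 117) / 3.6 = 229 * 322 / 3.6 = 20480

20480 kW


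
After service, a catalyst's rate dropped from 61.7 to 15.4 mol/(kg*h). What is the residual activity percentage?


Activity (%) = (rate_used / rate_fresh) * 100
rate_used = 15.4, rate_fresh = 61.7
= (15.4 / 61.7) * 100
= 0.2496 * 100 = 24.96

24.96 %


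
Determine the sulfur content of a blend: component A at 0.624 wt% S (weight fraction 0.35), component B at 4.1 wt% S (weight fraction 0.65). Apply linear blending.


Linear sulfur blending: S_blend = x1*S1 + x2*S2
Contribution 1: 0.35 * 0.624 = 0.2184 wt%
Contribution 2: 0.65 * 4.1 = 2.665 wt%
S_blend = 0.2184 + 2.665 = 2.8834

2.8834 wt%


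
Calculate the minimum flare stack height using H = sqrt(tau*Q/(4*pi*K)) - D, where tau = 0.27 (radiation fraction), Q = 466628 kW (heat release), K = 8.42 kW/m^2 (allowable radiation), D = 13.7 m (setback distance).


tau*Q/(4*pi*K) = 0.27 * 466628 / (4 * pi * 8.42) = 1190.73
sqrt(1190.73) = 34.507
H = 34.507 - 13.7 = 20.81

20.81 m


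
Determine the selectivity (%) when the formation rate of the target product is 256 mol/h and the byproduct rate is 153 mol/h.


Selectivity = desired / (desired + undesired) * 100
Total products = 256 + 153 = 409 mol/h
S = 256 / 409 * 100
= 0.6259 * 100
= 62.59 %

62.59 %


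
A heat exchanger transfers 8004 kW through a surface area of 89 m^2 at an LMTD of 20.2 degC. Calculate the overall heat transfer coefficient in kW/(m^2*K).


From Q = U*A*LMTD, U = Q / (A * LMTD)
U = 8004 / (89 * 20.2) = 8004 / 1797.8 = 4.452

4.452 kW/(m^2*K)


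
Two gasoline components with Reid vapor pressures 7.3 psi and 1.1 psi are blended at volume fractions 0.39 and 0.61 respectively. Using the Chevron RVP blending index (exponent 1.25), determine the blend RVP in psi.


Chevron index: RVP_blend = (sum xi*RVPi^1.25)^(1/1.25)
RVP^1.25 terms: 0.39 * 7.3^1.25 + 0.61 * 1.1^1.25 = 5.36688
RVP_blend = 5.36688^(1/1.25) = 3.835

3.835 psi


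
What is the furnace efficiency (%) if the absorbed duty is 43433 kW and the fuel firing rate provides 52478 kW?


Furnace efficiency = Q_absorbed / Q_fuel * 100
= 43433 / 52478 * 100 = 82.76

82.76 %


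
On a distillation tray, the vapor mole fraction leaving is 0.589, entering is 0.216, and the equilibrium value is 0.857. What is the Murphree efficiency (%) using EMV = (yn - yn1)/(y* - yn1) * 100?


Murphree vapor efficiency: EMV = (y_n - y_(n-1)) / (y*_n - y_(n-1)) * 100
EMV = (0.589 - 0.216) / (0.857 - 0.216) * 100 = 0.373 / 0.641 * 100 = 58.19

58.19 %


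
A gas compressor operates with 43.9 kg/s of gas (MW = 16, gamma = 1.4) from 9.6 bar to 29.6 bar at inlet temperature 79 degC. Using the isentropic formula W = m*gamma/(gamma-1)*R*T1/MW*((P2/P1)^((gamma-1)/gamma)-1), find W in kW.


Isentropic work: W = m*(gamma/(gamma-1))*(R*T1/MW)*((P2/P1)^((gamma-1)/gamma) - 1)
T1 = 79 + 273.15 = 352.15 K
Pressure ratio = 29.6 / 9.6 = 3.08333
Exponent = (1.4 - 1)/1.4 = 0.285714
(P2/P1)^exp - 1 = 3.08333^0.285714 - 1 = 0.379494
W = 43.9 * 1.4 / 0.4 * 8.314 * 352.15 / 16 * 0.379494 = 10670

10670 kW


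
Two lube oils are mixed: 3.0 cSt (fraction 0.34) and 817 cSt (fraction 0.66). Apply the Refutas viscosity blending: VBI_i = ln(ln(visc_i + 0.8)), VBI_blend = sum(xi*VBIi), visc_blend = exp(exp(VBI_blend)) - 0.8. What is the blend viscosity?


Refutas method: VBN_i = 14.534*ln(ln(visc_i + 0.8)) + 10.975, blended linearly by mass fraction; since VBN is linear in VBI_i = ln(ln(visc_i + 0.8)) and the fractions sum to 1, blend VBI directly: visc = exp(exp(VBI_blend)) - 0.8
VBI_1 = ln(ln(3.0 + 0.8)) = 0.288932
VBI_2 = ln(ln(817 + 0.8)) = 1.90309
VBI_blend = 0.34 * 0.288932 + 0.66 * 1.90309 = 1.35428
visc_blend = exp(exp(1.35428)) - 0.8 = 47.33

47.33 cSt


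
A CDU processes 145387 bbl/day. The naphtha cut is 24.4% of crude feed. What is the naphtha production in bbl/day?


Crude throughput = 145387 bbl/day
Fraction yield = 24.4%
yield = throughput * fraction / 100
yield = 145387 * 24.4 / 100 = 35474.428

35474.428 bbl/day


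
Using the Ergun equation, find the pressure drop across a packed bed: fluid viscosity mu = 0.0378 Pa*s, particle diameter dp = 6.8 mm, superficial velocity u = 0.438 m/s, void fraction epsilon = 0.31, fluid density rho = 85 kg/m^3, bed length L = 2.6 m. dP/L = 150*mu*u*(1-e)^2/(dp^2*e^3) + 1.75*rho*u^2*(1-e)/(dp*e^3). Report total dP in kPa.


dp = 6.8 mm = 0.0068 m
Viscous term = 150*0.0378*0.438*(1-0.31)^2 / (0.0068^2*0.31^3) = 858326
Inertial term = 1.75*85*0.438^2*(1-0.31) / (0.0068*0.31^3) = 97198.7
dP/L = 858326 + 97198.7 = 955525 Pa/m
dP = 955525 * 2.6 / 1000 = 2484 kPa

2484 kPa


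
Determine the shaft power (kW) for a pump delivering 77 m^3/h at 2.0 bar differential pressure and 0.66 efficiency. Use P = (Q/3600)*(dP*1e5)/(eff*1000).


Q = 77 / 3600 = 0.0213889 m^3/s
P = 0.0213889 * (2.0 * 1e5) / 0.66 / 1000 = 6.481

6.481 kW


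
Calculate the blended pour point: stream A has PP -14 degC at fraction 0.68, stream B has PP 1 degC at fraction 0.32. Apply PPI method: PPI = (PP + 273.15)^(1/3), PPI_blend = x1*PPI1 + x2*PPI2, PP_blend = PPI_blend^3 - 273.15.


PPI_1 = (-14 + 273.15)^(1/3) = 6.375541
PPI_2 = (1 + 273.15)^(1/3) = 6.49625
PPI_blend = 0.68 * 6.375541 + 0.32 * 6.49625 = 6.414168
PP_blend = 6.414168^3 - 273.15 = 263.8888 - 273.15 = -9.26

-9.26 degC


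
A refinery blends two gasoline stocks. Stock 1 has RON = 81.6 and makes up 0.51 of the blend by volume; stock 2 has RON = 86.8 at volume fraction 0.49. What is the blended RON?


Linear blending: RON_blend = sum(vi * RONi)
Contribution 1: 0.51 * 81.6 = 41.616
Contribution 2: 0.49 * 86.8 = 42.532
RON_blend = 41.616 + 42.532 = 84.148

84.148


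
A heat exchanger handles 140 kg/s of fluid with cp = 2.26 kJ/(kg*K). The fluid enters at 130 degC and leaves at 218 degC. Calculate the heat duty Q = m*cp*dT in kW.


Q = m_dot * cp * delta_T
delta_T = 218 - 130 = 88 K
Q = 140 * 2.26 * 88
= 316.4 * 88
= 27843.2 kW

27843.2 kW


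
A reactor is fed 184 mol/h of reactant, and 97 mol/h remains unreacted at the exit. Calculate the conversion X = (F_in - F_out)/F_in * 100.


X = (F_in - F_out) / F_in * 100
Moles reacted = 184 - 97 = 87
X = 87 / 184 * 100
= 0.4728 * 100
= 47.28 %

47.28 %


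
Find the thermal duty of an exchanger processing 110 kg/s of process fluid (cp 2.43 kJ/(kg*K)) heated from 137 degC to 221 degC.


Q = m_dot * cp * delta_T
delta_T = 221 - 137 = 84 K
Q = 110 * 2.43 * 84
= 267.3 * 84
= 22453.2 kW

22453.2 kW


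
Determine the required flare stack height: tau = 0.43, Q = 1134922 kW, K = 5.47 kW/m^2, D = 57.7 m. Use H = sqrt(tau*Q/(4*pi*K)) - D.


tau*Q/(4*pi*K) = 0.43 * 1134922 / (4 * pi * 5.47) = 7099.66
sqrt(7099.66) = 84.2595
H = 84.2595 - 57.7 = 26.56

26.56 m


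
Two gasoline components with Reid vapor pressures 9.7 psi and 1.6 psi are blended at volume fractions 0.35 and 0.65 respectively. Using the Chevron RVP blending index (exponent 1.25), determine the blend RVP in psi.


Chevron index: RVP_blend = (sum xi*RVPi^1.25)^(1/1.25)
RVP^1.25 terms: 0.35 * 9.7^1.25 + 0.65 * 1.6^1.25 = 7.16113
RVP_blend = 7.16113^(1/1.25) = 4.830

4.830 psi


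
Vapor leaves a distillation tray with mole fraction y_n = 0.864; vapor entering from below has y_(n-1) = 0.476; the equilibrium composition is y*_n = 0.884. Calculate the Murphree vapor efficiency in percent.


Murphree vapor efficiency: EMV = (y_n - y_(n-1)) / (y*_n - y_(n-1)) * 100
EMV = (0.864 - 0.476) / (0.884 - 0.476) * 100 = 0.388 / 0.408 * 100 = 95.10

95.10 %


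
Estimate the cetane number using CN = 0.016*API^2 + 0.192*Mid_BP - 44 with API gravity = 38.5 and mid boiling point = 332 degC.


CN = 0.016 * 38.5^2 + 0.192 * 332 - 44
CN = 23.716 + 63.744 - 44 = 43.46

43.46


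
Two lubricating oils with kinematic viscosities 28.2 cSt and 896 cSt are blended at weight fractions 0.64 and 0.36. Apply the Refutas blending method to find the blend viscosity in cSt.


Refutas method: VBN_i = 14.534*ln(ln(visc_i + 0.8)) + 10.975, blended linearly by mass fraction; since VBN is linear in VBI_i = ln(ln(visc_i + 0.8)) and the fractions sum to 1, blend VBI directly: visc = exp(exp(VBI_blend)) - 0.8
VBI_1 = ln(ln(28.2 + 0.8)) = 1.21411
VBI_2 = ln(ln(896 + 0.8)) = 1.91675
VBI_blend = 0.64 * 1.21411 + 0.36 * 1.91675 = 1.46706
visc_blend = exp(exp(1.46706)) - 0.8 = 75.64

75.64 cSt


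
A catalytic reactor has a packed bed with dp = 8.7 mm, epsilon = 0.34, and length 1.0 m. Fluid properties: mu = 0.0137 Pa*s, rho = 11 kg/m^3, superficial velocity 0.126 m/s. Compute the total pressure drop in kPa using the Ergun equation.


dp = 8.7 mm = 0.0087 m
Viscous term = 150*0.0137*0.126*(1-0.34)^2 / (0.0087^2*0.34^3) = 37913.6
Inertial term = 1.75*11*0.126^2*(1-0.34) / (0.0087*0.34^3) = 589.875
dP/L = 37913.6 + 589.875 = 38503.5 Pa/m
dP = 38503.5 * 1.0 / 1000 = 38.50 kPa

38.50 kPa


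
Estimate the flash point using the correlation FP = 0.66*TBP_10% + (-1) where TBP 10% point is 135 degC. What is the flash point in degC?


FP = 0.66 * 135 + (-1) = 88.1

88.1 degC


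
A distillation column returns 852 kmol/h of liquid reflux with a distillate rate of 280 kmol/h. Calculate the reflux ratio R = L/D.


Reflux ratio definition: R = L / D (liquid returned / distillate withdrawn)
L = 852 kmol/h, D = 280 kmol/h
R = 852 / 280 = 3.043

3.043


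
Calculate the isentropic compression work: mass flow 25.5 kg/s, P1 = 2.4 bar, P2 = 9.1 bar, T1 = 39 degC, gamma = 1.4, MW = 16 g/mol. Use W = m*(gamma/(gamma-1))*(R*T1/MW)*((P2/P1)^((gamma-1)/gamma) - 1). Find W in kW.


Isentropic work: W = m*(gamma/(gamma-1))*(R*T1/MW)*((P2/P1)^((gamma-1)/gamma) - 1)
T1 = 39 + 273.15 = 312.15 K
Pressure ratio = 9.1 / 2.4 = 3.79167
Exponent = (1.4 - 1)/1.4 = 0.285714
(P2/P1)^exp - 1 = 3.79167^0.285714 - 1 = 0.463457
W = 25.5 * 1.4 / 0.4 * 8.314 * 312.15 / 16 * 0.463457 = 6709

6709 kW


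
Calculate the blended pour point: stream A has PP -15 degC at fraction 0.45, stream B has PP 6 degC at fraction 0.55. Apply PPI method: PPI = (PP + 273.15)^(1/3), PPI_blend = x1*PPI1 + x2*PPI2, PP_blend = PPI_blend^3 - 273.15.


PPI_1 = (-15 + 273.15)^(1/3) = 6.36733
PPI_2 = (6 + 273.15)^(1/3) = 6.535506
PPI_blend = 0.45 * 6.36733 + 0.55 * 6.535506 = 6.459827
PP_blend = 6.459827^3 - 273.15 = 269.5645 - 273.15 = -3.59

-3.59 degC


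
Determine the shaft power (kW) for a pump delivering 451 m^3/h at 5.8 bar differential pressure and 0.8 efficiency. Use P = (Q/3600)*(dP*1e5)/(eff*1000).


Q = 451 / 3600 = 0.125278 m^3/s
P = 0.125278 * (5.8 * 1e5) / 0.8 / 1000 = 90.83

90.83 kW


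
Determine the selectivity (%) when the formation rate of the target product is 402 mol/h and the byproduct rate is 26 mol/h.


Selectivity = desired / (desired + undesired) * 100
Total products = 402 + 26 = 428 mol/h
S = 402 / 428 * 100
= 0.9393 * 100
= 93.93 %

93.93 %


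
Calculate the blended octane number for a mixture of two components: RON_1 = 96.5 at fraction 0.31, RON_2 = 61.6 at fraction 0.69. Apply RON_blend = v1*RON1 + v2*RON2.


Linear blending: RON_blend = sum(vi * RONi)
Contribution 1: 0.31 * 96.5 = 29.915
Contribution 2: 0.69 * 61.6 = 42.504
RON_blend = 29.915 + 42.504 = 72.419

72.419


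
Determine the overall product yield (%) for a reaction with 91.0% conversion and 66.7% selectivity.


Overall yield = conversion (%) * selectivity (%) / 100
Conversion = 91.0%, Selectivity = 66.7%
Y = 91.0 * 66.7 / 100
= 60.697 %

60.697 %


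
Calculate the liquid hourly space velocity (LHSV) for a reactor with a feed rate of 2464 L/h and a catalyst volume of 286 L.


LHSV = volumetric feed rate / catalyst volume
= 2464 L/h / 286 L
= 8.615 h^-1

8.615 h^-1


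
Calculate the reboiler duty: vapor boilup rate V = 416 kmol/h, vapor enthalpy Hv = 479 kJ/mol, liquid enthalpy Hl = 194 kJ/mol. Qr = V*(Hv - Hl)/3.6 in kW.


Qr = 416 * (479 - 194) / 3.6 = 416 * 285 / 3.6 = 32930

32930 kW


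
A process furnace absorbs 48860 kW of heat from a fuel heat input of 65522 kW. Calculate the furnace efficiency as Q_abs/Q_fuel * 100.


Furnace efficiency = Q_absorbed / Q_fuel * 100
= 48860 / 65522 * 100 = 74.57

74.57 %


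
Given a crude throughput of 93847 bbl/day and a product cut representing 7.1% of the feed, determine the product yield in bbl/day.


Crude throughput = 93847 bbl/day
Fraction yield = 7.1%
yield = throughput * fraction / 100
yield = 93847 * 7.1 / 100 = 6663.137

6663.137 bbl/day


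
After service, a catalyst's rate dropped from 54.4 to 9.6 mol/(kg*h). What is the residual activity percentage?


Activity (%) = (rate_used / rate_fresh) * 100
rate_used = 9.6, rate_fresh = 54.4
= (9.6 / 54.4) * 100
= 0.1765 * 100 = 17.65

17.65 %


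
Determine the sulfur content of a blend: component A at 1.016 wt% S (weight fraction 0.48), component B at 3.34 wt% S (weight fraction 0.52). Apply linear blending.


Linear sulfur blending: S_blend = x1*S1 + x2*S2
Contribution 1: 0.48 * 1.016 = 0.48768 wt%
Contribution 2: 0.52 * 3.34 = 1.7368 wt%
S_blend = 0.48768 + 1.7368 = 2.22448

2.22448 wt%


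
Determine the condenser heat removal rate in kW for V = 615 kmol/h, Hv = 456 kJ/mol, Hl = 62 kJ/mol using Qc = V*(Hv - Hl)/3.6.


Qc = 615 * (456 - 62) / 3.6 = 615 * 394 / 3.6 = 67310

67310 kW


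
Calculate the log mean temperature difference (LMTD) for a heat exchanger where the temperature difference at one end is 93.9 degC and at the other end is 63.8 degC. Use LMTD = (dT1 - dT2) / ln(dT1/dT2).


LMTD = (dT1 - dT2) / ln(dT1/dT2)
= (93.9 - 63.8) / ln(93.9 / 63.8) = 30.1 / 0.386477 = 77.88

77.88 degC


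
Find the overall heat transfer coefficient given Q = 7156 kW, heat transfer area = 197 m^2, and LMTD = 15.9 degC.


From Q = U*A*LMTD, U = Q / (A * LMTD)
U = 7156 / (197 * 15.9) = 7156 / 3132.3 = 2.285

2.285 kW/(m^2*K)


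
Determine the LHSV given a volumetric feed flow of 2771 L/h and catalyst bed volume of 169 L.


LHSV = volumetric feed rate / catalyst volume
= 2771 L/h / 169 L
= 16.40 h^-1

16.40 h^-1


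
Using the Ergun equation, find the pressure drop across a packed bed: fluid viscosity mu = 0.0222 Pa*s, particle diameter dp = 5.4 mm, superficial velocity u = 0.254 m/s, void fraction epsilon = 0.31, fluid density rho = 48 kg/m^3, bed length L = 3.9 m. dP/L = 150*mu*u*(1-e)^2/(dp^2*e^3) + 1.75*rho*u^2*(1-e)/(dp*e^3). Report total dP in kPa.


dp = 5.4 mm = 0.0054 m
Viscous term = 150*0.0222*0.254*(1-0.31)^2 / (0.0054^2*0.31^3) = 463557
Inertial term = 1.75*48*0.254^2*(1-0.31) / (0.0054*0.31^3) = 23244.3
dP/L = 463557 + 23244.3 = 486801 Pa/m
dP = 486801 * 3.9 / 1000 = 1899 kPa

1899 kPa


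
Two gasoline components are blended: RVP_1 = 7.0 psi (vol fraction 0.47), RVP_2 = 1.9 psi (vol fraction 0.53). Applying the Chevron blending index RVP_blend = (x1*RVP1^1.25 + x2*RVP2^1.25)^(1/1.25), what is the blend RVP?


Chevron index: RVP_blend = (sum xi*RVPi^1.25)^(1/1.25)
RVP^1.25 terms: 0.47 * 7.0^1.25 + 0.53 * 1.9^1.25 = 6.53371
RVP_blend = 6.53371^(1/1.25) = 4.489

4.489 psi


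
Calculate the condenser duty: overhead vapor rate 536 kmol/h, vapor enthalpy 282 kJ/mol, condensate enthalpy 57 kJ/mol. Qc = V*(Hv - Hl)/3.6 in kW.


Qc = 536 * (282 - 57) / 3.6 = 536 * 225 / 3.6 = 33500

33500 kW


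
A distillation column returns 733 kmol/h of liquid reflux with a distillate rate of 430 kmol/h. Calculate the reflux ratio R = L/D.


Reflux ratio definition: R = L / D (liquid returned / distillate withdrawn)
L = 733 kmol/h, D = 430 kmol/h
R = 733 / 430 = 1.705

1.705


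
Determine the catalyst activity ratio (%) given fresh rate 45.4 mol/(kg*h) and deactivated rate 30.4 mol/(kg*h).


Activity (%) = (rate_used / rate_fresh) * 100
rate_used = 30.4, rate_fresh = 45.4
= (30.4 / 45.4) * 100
= 0.6696 * 100 = 66.96

66.96 %


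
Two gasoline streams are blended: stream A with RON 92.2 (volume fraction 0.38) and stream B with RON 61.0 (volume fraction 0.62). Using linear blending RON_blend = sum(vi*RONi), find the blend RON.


Linear blending: RON_blend = sum(vi * RONi)
Contribution 1: 0.38 * 92.2 = 35.036
Contribution 2: 0.62 * 61.0 = 37.82
RON_blend = 35.036 + 37.82 = 72.856

72.856


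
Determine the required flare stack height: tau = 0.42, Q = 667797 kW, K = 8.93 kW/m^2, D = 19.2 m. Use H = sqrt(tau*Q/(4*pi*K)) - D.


tau*Q/(4*pi*K) = 0.42 * 667797 / (4 * pi * 8.93) = 2499.38
sqrt(2499.38) = 49.9938
H = 49.9938 - 19.2 = 30.79

30.79 m


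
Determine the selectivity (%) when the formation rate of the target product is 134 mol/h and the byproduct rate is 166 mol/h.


Selectivity = desired / (desired + undesired) * 100
Total products = 134 + 166 = 300 mol/h
S = 134 / 300 * 100
= 0.4467 * 100
= 44.67 %

44.67 %


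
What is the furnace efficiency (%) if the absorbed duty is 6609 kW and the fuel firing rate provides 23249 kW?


Furnace efficiency = Q_absorbed / Q_fuel * 100
= 6609 / 23249 * 100 = 28.43

28.43 %


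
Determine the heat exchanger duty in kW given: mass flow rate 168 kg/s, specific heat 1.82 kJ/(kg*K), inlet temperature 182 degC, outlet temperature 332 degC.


Q = m_dot * cp * delta_T
delta_T = 332 - 182 = 150 K
Q = 168 * 1.82 * 150
= 305.76 * 150
= 45864 kW

45864 kW


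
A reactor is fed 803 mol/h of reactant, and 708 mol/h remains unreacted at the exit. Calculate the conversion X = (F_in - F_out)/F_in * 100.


X = (F_in - F_out) / F_in * 100
Moles reacted = 803 - 708 = 95
X = 95 / 803 * 100
= 0.1183 * 100
= 11.83 %

11.83 %


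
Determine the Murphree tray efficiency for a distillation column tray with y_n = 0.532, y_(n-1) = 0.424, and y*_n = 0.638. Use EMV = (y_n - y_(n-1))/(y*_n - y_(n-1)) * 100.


Murphree vapor efficiency: EMV = (y_n - y_(n-1)) / (y*_n - y_(n-1)) * 100
EMV = (0.532 - 0.424) / (0.638 - 0.424) * 100 = 0.108 / 0.214 * 100 = 50.47

50.47 %


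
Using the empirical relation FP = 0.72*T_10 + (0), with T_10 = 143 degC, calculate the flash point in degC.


FP = 0.72 * 143 + (0) = 102.96

102.96 degC


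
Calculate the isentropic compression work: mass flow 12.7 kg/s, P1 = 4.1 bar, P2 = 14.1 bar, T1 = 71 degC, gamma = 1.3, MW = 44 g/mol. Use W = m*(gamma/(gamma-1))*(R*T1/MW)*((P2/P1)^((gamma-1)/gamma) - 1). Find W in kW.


Isentropic work: W = m*(gamma/(gamma-1))*(R*T1/MW)*((P2/P1)^((gamma-1)/gamma) - 1)
T1 = 71 + 273.15 = 344.15 K
Pressure ratio = 14.1 / 4.1 = 3.43902
Exponent = (1.3 - 1)/1.3 = 0.230769
(P2/P1)^exp - 1 = 3.43902^0.230769 - 1 = 0.329819
W = 12.7 * 1.3 / 0.3 * 8.314 * 344.15 / 44 * 0.329819 = 1180

1180 kW


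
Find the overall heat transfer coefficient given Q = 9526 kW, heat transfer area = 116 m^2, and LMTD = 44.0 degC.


From Q = U*A*LMTD, U = Q / (A * LMTD)
U = 9526 / (116 * 44.0) = 9526 / 5104 = 1.866

1.866 kW/(m^2*K)


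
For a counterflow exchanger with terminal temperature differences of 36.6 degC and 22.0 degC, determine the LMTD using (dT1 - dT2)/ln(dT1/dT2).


LMTD = (dT1 - dT2) / ln(dT1/dT2)
= (36.6 - 22.0) / ln(36.6 / 22.0) = 14.6 / 0.509006 = 28.68

28.68 degC


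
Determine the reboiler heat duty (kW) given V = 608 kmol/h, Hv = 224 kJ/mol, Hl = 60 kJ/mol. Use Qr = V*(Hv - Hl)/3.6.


Qr = 608 * (224 - 60) / 3.6 = 608 * 164 / 3.6 = 27700

27700 kW


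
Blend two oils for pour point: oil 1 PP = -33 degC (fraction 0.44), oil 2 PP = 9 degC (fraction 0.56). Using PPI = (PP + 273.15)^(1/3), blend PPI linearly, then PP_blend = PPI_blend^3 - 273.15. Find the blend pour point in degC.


PPI_1 = (-33 + 273.15)^(1/3) = 6.215759
PPI_2 = (9 + 273.15)^(1/3) = 6.558835
PPI_blend = 0.44 * 6.215759 + 0.56 * 6.558835 = 6.407882
PP_blend = 6.407882^3 - 273.15 = 263.1137 - 273.15 = -10.04

-10.04 degC


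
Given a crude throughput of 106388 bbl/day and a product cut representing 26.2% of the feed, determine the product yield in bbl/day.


Crude throughput = 106388 bbl/day
Fraction yield = 26.2%
yield = throughput * fraction / 100
yield = 106388 * 26.2 / 100 = 27873.656

27873.656 bbl/day


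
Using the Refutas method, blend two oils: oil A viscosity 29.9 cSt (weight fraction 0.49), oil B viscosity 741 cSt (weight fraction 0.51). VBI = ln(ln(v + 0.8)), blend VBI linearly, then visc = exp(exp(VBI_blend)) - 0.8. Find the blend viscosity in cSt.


Refutas method: VBN_i = 14.534*ln(ln(visc_i + 0.8)) + 10.975, blended linearly by mass fraction; since VBN is linear in VBI_i = ln(ln(visc_i + 0.8)) and the fractions sum to 1, blend VBI directly: visc = exp(exp(VBI_blend)) - 0.8
VBI_1 = ln(ln(29.9 + 0.8)) = 1.23089
VBI_2 = ln(ln(741 + 0.8)) = 1.88844
VBI_blend = 0.49 * 1.23089 + 0.51 * 1.88844 = 1.56624
visc_blend = exp(exp(1.56624)) - 0.8 = 119.3

119.3 cSt


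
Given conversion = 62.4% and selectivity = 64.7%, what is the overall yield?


Overall yield = conversion (%) * selectivity (%) / 100
Conversion = 62.4%, Selectivity = 64.7%
Y = 62.4 * 64.7 / 100
= 40.3728 %

40.3728 %


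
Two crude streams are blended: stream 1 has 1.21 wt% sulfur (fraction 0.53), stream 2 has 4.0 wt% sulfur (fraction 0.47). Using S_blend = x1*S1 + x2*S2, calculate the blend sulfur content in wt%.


Linear sulfur blending: S_blend = x1*S1 + x2*S2
Contribution 1: 0.53 * 1.21 = 0.6413 wt%
Contribution 2: 0.47 * 4.0 = 1.88 wt%
S_blend = 0.6413 + 1.88 = 2.5213

2.5213 wt%


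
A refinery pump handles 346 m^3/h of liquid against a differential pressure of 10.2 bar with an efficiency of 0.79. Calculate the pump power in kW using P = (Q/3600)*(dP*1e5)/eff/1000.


Q = 346 / 3600 = 0.0961111 m^3/s
P = 0.0961111 * (10.2 * 1e5) / 0.79 / 1000 = 124.1

124.1 kW


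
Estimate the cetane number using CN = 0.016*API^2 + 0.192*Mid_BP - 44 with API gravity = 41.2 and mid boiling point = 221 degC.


CN = 0.016 * 41.2^2 + 0.192 * 221 - 44
CN = 27.15904 + 42.432 - 44 = 25.59104

25.59104


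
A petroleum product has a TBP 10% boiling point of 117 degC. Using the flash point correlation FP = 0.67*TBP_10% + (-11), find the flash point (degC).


FP = 0.67 * 117 + (-11) = 67.39

67.39 degC


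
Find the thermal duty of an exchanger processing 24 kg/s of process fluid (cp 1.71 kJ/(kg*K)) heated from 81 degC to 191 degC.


Q = m_dot * cp * delta_T
delta_T = 191 - 81 = 110 K
Q = 24 * 1.71 * 110
= 41.04 * 110
= 4514.4 kW

4514.4 kW


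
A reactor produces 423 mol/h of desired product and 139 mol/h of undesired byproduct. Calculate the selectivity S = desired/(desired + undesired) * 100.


Selectivity = desired / (desired + undesired) * 100
Total products = 423 + 139 = 562 mol/h
S = 423 / 562 * 100
= 0.7527 * 100
= 75.27 %

75.27 %


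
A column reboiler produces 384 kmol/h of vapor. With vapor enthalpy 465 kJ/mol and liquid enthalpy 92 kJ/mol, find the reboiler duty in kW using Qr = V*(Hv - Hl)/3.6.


Qr = 384 * (465 - 92) / 3.6 = 384 * 373 / 3.6 = 39790

39790 kW


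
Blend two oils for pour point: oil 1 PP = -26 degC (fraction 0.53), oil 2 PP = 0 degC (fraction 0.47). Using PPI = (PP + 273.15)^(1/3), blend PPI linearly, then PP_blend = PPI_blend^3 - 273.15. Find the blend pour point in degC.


PPI_1 = (-26 + 273.15)^(1/3) = 6.275575
PPI_2 = (0 + 273.15)^(1/3) = 6.488342
PPI_blend = 0.53 * 6.275575 + 0.47 * 6.488342 = 6.375575
PP_blend = 6.375575^3 - 273.15 = 259.1541 - 273.15 = -14

-14 degC


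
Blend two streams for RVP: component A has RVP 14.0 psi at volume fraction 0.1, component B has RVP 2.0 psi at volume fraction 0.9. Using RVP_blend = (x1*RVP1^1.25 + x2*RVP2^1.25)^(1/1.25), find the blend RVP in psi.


Chevron index: RVP_blend = (sum xi*RVPi^1.25)^(1/1.25)
RVP^1.25 terms: 0.1 * 14.0^1.25 + 0.9 * 2.0^1.25 = 4.84864
RVP_blend = 4.84864^(1/1.25) = 3.536

3.536 psi


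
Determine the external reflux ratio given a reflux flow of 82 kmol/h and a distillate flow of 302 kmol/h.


Reflux ratio definition: R = L / D (liquid returned / distillate withdrawn)
L = 82 kmol/h, D = 302 kmol/h
R = 82 / 302 = 0.2715

0.2715


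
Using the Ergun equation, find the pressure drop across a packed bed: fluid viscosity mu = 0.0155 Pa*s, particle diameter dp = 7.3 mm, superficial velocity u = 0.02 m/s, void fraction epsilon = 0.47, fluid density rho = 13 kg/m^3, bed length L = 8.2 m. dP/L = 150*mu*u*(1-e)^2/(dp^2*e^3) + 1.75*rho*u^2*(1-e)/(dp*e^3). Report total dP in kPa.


dp = 7.3 mm = 0.0073 m
Viscous term = 150*0.0155*0.02*(1-0.47)^2 / (0.0073^2*0.47^3) = 2360.83
Inertial term = 1.75*13*0.02^2*(1-0.47) / (0.0073*0.47^3) = 6.36357
dP/L = 2360.83 + 6.36357 = 2367.19 Pa/m
dP = 2367.19 * 8.2 / 1000 = 19.41 kPa

19.41 kPa


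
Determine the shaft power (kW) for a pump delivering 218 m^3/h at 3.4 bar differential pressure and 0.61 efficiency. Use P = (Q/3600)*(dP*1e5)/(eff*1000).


Q = 218 / 3600 = 0.0605556 m^3/s
P = 0.0605556 * (3.4 * 1e5) / 0.61 / 1000 = 33.75

33.75 kW


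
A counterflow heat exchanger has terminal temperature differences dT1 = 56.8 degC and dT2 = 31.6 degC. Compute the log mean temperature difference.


LMTD = (dT1 - dT2) / ln(dT1/dT2)
= (56.8 - 31.6) / ln(56.8 / 31.6) = 25.2 / 0.586379 = 42.98

42.98 degC


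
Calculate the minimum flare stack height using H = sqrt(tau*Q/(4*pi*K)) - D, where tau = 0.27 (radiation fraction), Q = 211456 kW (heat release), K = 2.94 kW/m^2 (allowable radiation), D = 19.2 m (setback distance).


tau*Q/(4*pi*K) = 0.27 * 211456 / (4 * pi * 2.94) = 1545.35
sqrt(1545.35) = 39.3109
H = 39.3109 - 19.2 = 20.11

20.11 m
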